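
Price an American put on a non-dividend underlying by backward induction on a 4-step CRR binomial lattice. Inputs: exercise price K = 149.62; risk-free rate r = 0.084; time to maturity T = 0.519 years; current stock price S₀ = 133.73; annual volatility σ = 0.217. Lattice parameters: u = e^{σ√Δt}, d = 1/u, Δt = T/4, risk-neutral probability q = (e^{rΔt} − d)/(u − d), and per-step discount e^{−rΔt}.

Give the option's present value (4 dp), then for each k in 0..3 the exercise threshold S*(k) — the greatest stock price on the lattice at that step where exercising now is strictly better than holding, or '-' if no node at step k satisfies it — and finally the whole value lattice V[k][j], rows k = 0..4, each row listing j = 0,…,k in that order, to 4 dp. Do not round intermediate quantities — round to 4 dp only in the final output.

Δt=0.12975, u=1.08130, d=0.92481, q=0.55050, disc=e^(-rΔt)=0.98916
k=4 terminal: V=max(K-S,0) → 51.7968 35.2439 15.8900 0.0000 0.0000
k=3: j=0 S=105.7764 intr=43.8436 cont=42.2218 V=43.8436[EX]; j=1 S=123.6751 intr=25.9449 cont=24.3231 V=25.9449[EX]; j=2 S=144.6024 intr=5.0176 cont=7.0652 V=7.0652[hold]; j=3 S=169.0709 intr=0.0000 cont=0.0000 V=0.0000[hold]  S*(3)=123.6751
k=2: j=0 S=114.3761 intr=35.2439 cont=33.6220 V=35.2439[EX]; j=1 S=133.7300 intr=15.8900 cont=15.3831 V=15.8900[EX]; j=2 S=156.3588 intr=0.0000 cont=3.1414 V=3.1414[hold]  S*(2)=133.7300
k=1: j=0 S=123.6751 intr=25.9449 cont=24.3231 V=25.9449[EX]; j=1 S=144.6024 intr=5.0176 cont=8.7758 V=8.7758[hold]  S*(1)=123.6751
k=0: j=0 S=133.7300 intr=15.8900 cont=16.3146 V=16.3146[hold]  S*(0)=-

price = 16.3146
boundary = - 123.6751 133.7300 123.6751
tree:
16.3146
25.9449 8.7758
35.2439 15.8900 3.1414
43.8436 25.9449 7.0652 0.0000
51.7968 35.2439 15.8900 0.0000 0.0000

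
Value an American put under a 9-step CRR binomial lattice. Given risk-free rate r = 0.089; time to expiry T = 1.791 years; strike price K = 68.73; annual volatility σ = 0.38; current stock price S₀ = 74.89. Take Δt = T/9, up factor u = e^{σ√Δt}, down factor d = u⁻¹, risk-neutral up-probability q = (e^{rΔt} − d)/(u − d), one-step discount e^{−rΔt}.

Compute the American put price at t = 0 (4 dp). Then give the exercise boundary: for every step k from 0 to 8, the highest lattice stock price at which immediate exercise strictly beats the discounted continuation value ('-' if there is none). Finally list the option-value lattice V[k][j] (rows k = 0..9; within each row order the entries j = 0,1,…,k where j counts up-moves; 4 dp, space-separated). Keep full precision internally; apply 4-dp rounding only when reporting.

price = 7.8895
boundary = - - - 45.0365 38.0141 45.0365 38.0141 45.0365 53.3561
tree:
7.8895
11.7061 4.5016
16.9066 7.1230 2.1423
23.6935 10.9826 3.6669 0.7536
30.7159 16.4235 6.1434 1.4177 0.1424
36.6433 23.6935 10.0188 2.6378 0.2959 0.0000
41.6465 30.7159 15.7771 4.8411 0.6149 0.0000 0.0000
45.8695 36.6433 23.6935 8.7291 1.2777 0.0000 0.0000 0.0000
49.4341 41.6465 30.7159 15.3739 2.6551 0.0000 0.0000 0.0000 0.0000
52.4428 45.8695 36.6433 23.6935 5.5173 0.0000 0.0000 0.0000 0.0000 0.0000

Δt=0.19900, u=1.18473, d=0.84407, q=0.51018, disc=e^(-rΔt)=0.98244
k=9 terminal: V=max(K-S,0) → 52.4428 45.8695 36.6433 23.6935 5.5173 0.0000 0.0000 0.0000 0.0000 0.0000
k=8: j=0 S=19.2959 intr=49.4341 cont=48.2275 V=49.4341[EX]; j=1 S=27.0835 intr=41.6465 cont=40.4399 V=41.6465[EX]; j=2 S=38.0141 intr=30.7159 cont=29.5093 V=30.7159[EX]; j=3 S=53.3561 intr=15.3739 cont=14.1673 V=15.3739[EX]; j=4 S=74.8900 intr=0.0000 cont=2.6551 V=2.6551[hold]; j=5 S=105.1147 intr=0.0000 cont=0.0000 V=0.0000[hold]; j=6 S=147.5377 intr=0.0000 cont=0.0000 V=0.0000[hold]; j=7 S=207.0820 intr=0.0000 cont=0.0000 V=0.0000[hold]; j=8 S=290.6578 intr=0.0000 cont=0.0000 V=0.0000[hold]  S*(8)=53.3561
k=7: j=0 S=22.8605 intr=45.8695 cont=44.6630 V=45.8695[EX]; j=1 S=32.0867 intr=36.6433 cont=35.4367 V=36.6433[EX]; j=2 S=45.0365 intr=23.6935 cont=22.4870 V=23.6935[EX]; j=3 S=63.2127 intr=5.5173 cont=8.7291 V=8.7291[hold]; j=4 S=88.7245 intr=0.0000 cont=1.2777 V=1.2777[hold]; j=5 S=124.5326 intr=0.0000 cont=0.0000 V=0.0000[hold]; j=6 S=174.7925 intr=0.0000 cont=0.0000 V=0.0000[hold]; j=7 S=245.3365 intr=0.0000 cont=0.0000 V=0.0000[hold]  S*(7)=45.0365
k=6: j=0 S=27.0835 intr=41.6465 cont=40.4399 V=41.6465[EX]; j=1 S=38.0141 intr=30.7159 cont=29.5093 V=30.7159[EX]; j=2 S=53.3561 intr=15.3739 cont=15.7771 V=15.7771[hold]; j=3 S=74.8900 intr=0.0000 cont=4.8411 V=4.8411[hold]; j=4 S=105.1147 intr=0.0000 cont=0.6149 V=0.6149[hold]; j=5 S=147.5377 intr=0.0000 cont=0.0000 V=0.0000[hold]; j=6 S=207.0820 intr=0.0000 cont=0.0000 V=0.0000[hold]  S*(6)=38.0141
k=5: j=0 S=32.0867 intr=36.6433 cont=35.4367 V=36.6433[EX]; j=1 S=45.0365 intr=23.6935 cont=22.6891 V=23.6935[EX]; j=2 S=63.2127 intr=5.5173 cont=10.0188 V=10.0188[hold]; j=3 S=88.7245 intr=0.0000 cont=2.6378 V=2.6378[hold]; j=4 S=124.5326 intr=0.0000 cont=0.2959 V=0.2959[hold]; j=5 S=174.7925 intr=0.0000 cont=0.0000 V=0.0000[hold]  S*(5)=45.0365
k=4: j=0 S=38.0141 intr=30.7159 cont=29.5093 V=30.7159[EX]; j=1 S=53.3561 intr=15.3739 cont=16.4235 V=16.4235[hold]; j=2 S=74.8900 intr=0.0000 cont=6.1434 V=6.1434[hold]; j=3 S=105.1147 intr=0.0000 cont=1.4177 V=1.4177[hold]; j=4 S=147.5377 intr=0.0000 cont=0.1424 V=0.1424[hold]  S*(4)=38.0141
k=3: j=0 S=45.0365 intr=23.6935 cont=23.0131 V=23.6935[EX]; j=1 S=63.2127 intr=5.5173 cont=10.9826 V=10.9826[hold]; j=2 S=88.7245 intr=0.0000 cont=3.6669 V=3.6669[hold]; j=3 S=124.5326 intr=0.0000 cont=0.7536 V=0.7536[hold]  S*(3)=45.0365
k=2: j=0 S=53.3561 intr=15.3739 cont=16.9066 V=16.9066[hold]; j=1 S=74.8900 intr=0.0000 cont=7.1230 V=7.1230[hold]; j=2 S=105.1147 intr=0.0000 cont=2.1423 V=2.1423[hold]  S*(2)=-
k=1: j=0 S=63.2127 intr=5.5173 cont=11.7061 V=11.7061[hold]; j=1 S=88.7245 intr=0.0000 cont=4.5016 V=4.5016[hold]  S*(1)=-
k=0: j=0 S=74.8900 intr=0.0000 cont=7.8895 V=7.8895[hold]  S*(0)=-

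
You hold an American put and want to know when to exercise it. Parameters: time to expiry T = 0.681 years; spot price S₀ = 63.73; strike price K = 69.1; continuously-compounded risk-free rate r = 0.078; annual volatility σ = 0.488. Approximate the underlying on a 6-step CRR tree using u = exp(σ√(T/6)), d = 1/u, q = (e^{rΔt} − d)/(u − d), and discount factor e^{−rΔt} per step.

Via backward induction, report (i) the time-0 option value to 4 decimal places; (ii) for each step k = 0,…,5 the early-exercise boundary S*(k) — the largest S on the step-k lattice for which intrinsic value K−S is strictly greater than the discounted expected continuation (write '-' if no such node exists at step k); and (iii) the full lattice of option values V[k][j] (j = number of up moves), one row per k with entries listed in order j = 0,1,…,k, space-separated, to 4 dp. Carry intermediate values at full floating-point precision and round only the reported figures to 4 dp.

Δt=0.11350  u=1.17869  d=0.84840  q=0.48591  discount=0.99119
step 6 (expiry): payoffs max(K−S,0) = 45.3349 36.0827 23.2285 5.3700 0.0000 0.0000 0.0000
step 5: (k=5,j=0): S=28.0118, (K−S)⁺=41.0882, hold=40.4792 ⇒ V=41.0882 exercise | (k=5,j=1): S=38.9172, (K−S)⁺=30.1828, hold=29.5737 ⇒ V=30.1828 exercise | (k=5,j=2): S=54.0684, (K−S)⁺=15.0316, hold=14.4226 ⇒ V=15.0316 exercise | (k=5,j=3): S=75.1181, (K−S)⁺=0.0000, hold=2.7363 ⇒ V=2.7363 continue | (k=5,j=4): S=104.3628, (K−S)⁺=0.0000, hold=0.0000 ⇒ V=0.0000 continue | (k=5,j=5): S=144.9930, (K−S)⁺=0.0000, hold=0.0000 ⇒ V=0.0000 continue  boundary S*=54.0684
step 4: (k=4,j=0): S=33.0173, (K−S)⁺=36.0827, hold=35.4737 ⇒ V=36.0827 exercise | (k=4,j=1): S=45.8715, (K−S)⁺=23.2285, hold=22.6195 ⇒ V=23.2285 exercise | (k=4,j=2): S=63.7300, (K−S)⁺=5.3700, hold=8.9773 ⇒ V=8.9773 continue | (k=4,j=3): S=88.5412, (K−S)⁺=0.0000, hold=1.3943 ⇒ V=1.3943 continue | (k=4,j=4): S=123.0117, (K−S)⁺=0.0000, hold=0.0000 ⇒ V=0.0000 continue  boundary S*=45.8715
step 3: (k=3,j=0): S=38.9172, (K−S)⁺=30.1828, hold=29.5737 ⇒ V=30.1828 exercise | (k=3,j=1): S=54.0684, (K−S)⁺=15.0316, hold=16.1600 ⇒ V=16.1600 continue | (k=3,j=2): S=75.1181, (K−S)⁺=0.0000, hold=5.2460 ⇒ V=5.2460 continue | (k=3,j=3): S=104.3628, (K−S)⁺=0.0000, hold=0.7105 ⇒ V=0.7105 continue  boundary S*=38.9172
step 2: (k=2,j=0): S=45.8715, (K−S)⁺=23.2285, hold=23.1629 ⇒ V=23.2285 exercise | (k=2,j=1): S=63.7300, (K−S)⁺=5.3700, hold=10.7610 ⇒ V=10.7610 continue | (k=2,j=2): S=88.5412, (K−S)⁺=0.0000, hold=3.0153 ⇒ V=3.0153 continue  boundary S*=45.8715
step 1: (k=1,j=0): S=54.0684, (K−S)⁺=15.0316, hold=17.0191 ⇒ V=17.0191 continue | (k=1,j=1): S=75.1181, (K−S)⁺=0.0000, hold=6.9356 ⇒ V=6.9356 continue  boundary S*=-
step 0: (k=0,j=0): S=63.7300, (K−S)⁺=5.3700, hold=12.0126 ⇒ V=12.0126 continue  boundary S*=-

price = 12.0126
boundary = - - 45.8715 38.9172 45.8715 54.0684
tree:
12.0126
17.0191 6.9356
23.2285 10.7610 3.0153
30.1828 16.1600 5.2460 0.7105
36.0827 23.2285 8.9773 1.3943 0.0000
41.0882 30.1828 15.0316 2.7363 0.0000 0.0000
45.3349 36.0827 23.2285 5.3700 0.0000 0.0000 0.0000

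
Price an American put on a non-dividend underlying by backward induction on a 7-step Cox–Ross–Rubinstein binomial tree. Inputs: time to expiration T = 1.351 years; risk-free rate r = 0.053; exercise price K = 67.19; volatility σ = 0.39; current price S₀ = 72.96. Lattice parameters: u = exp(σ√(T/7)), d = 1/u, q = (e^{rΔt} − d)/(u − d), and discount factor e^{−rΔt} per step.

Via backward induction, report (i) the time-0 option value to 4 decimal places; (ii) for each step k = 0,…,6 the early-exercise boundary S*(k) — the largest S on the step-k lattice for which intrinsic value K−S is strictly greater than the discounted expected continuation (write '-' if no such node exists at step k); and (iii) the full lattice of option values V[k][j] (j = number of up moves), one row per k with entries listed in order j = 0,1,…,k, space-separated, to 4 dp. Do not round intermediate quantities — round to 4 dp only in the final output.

params: Δt=0.19300 u=1.18689 d=0.84254 q=0.48713 e^(-rΔt)=0.98982
t_7 payoffs: 45.2003 36.2131 23.5528 5.7183 0.0000 0.0000 0.0000 0.0000
t_6: node(6,0) S=26.0993 payoff=41.0907 vs cont=40.4069 → 41.0907 [stop]  node(6,1) S=36.7661 payoff=30.4239 vs cont=29.7401 → 30.4239 [stop]  node(6,2) S=51.7924 payoff=15.3976 vs cont=14.7138 → 15.3976 [stop]  node(6,3) S=72.9600 payoff=0.0000 vs cont=2.9029 → 2.9029 [wait]  node(6,4) S=102.7788 payoff=0.0000 vs cont=0.0000 → 0.0000 [wait]  node(6,5) S=144.7846 payoff=0.0000 vs cont=0.0000 → 0.0000 [wait]  node(6,6) S=203.9581 payoff=0.0000 vs cont=0.0000 → 0.0000 [wait]  ⇒ S*(6)=51.7924
t_5: node(5,0) S=30.9769 payoff=36.2131 vs cont=35.5293 → 36.2131 [stop]  node(5,1) S=43.6372 payoff=23.5528 vs cont=22.8690 → 23.5528 [stop]  node(5,2) S=61.4717 payoff=5.7183 vs cont=9.2163 → 9.2163 [wait]  node(5,3) S=86.5953 payoff=0.0000 vs cont=1.4737 → 1.4737 [wait]  node(5,4) S=121.9868 payoff=0.0000 vs cont=0.0000 → 0.0000 [wait]  node(5,5) S=171.8429 payoff=0.0000 vs cont=0.0000 → 0.0000 [wait]  ⇒ S*(5)=43.6372
t_4: node(4,0) S=36.7661 payoff=30.4239 vs cont=29.7401 → 30.4239 [stop]  node(4,1) S=51.7924 payoff=15.3976 vs cont=16.4005 → 16.4005 [wait]  node(4,2) S=72.9600 payoff=0.0000 vs cont=5.3892 → 5.3892 [wait]  node(4,3) S=102.7788 payoff=0.0000 vs cont=0.7481 → 0.7481 [wait]  node(4,4) S=144.7846 payoff=0.0000 vs cont=0.0000 → 0.0000 [wait]  ⇒ S*(4)=36.7661
t_3: node(3,0) S=43.6372 payoff=23.5528 vs cont=23.3526 → 23.5528 [stop]  node(3,1) S=61.4717 payoff=5.7183 vs cont=10.9243 → 10.9243 [wait]  node(3,2) S=86.5953 payoff=0.0000 vs cont=3.0966 → 3.0966 [wait]  node(3,3) S=121.9868 payoff=0.0000 vs cont=0.3798 → 0.3798 [wait]  ⇒ S*(3)=43.6372
t_2: node(2,0) S=51.7924 payoff=15.3976 vs cont=17.2240 → 17.2240 [wait]  node(2,1) S=72.9600 payoff=0.0000 vs cont=7.0388 → 7.0388 [wait]  node(2,2) S=102.7788 payoff=0.0000 vs cont=1.7551 → 1.7551 [wait]  ⇒ S*(2)=-
t_1: node(1,0) S=61.4717 payoff=5.7183 vs cont=12.1377 → 12.1377 [wait]  node(1,1) S=86.5953 payoff=0.0000 vs cont=4.4195 → 4.4195 [wait]  ⇒ S*(1)=-
t_0: node(0,0) S=72.9600 payoff=0.0000 vs cont=8.2927 → 8.2927 [wait]  ⇒ S*(0)=-

price = 8.2927
boundary = - - - 43.6372 36.7661 43.6372 51.7924
tree:
8.2927
12.1377 4.4195
17.2240 7.0388 1.7551
23.5528 10.9243 3.0966 0.3798
30.4239 16.4005 5.3892 0.7481 0.0000
36.2131 23.5528 9.2163 1.4737 0.0000 0.0000
41.0907 30.4239 15.3976 2.9029 0.0000 0.0000 0.0000
45.2003 36.2131 23.5528 5.7183 0.0000 0.0000 0.0000 0.0000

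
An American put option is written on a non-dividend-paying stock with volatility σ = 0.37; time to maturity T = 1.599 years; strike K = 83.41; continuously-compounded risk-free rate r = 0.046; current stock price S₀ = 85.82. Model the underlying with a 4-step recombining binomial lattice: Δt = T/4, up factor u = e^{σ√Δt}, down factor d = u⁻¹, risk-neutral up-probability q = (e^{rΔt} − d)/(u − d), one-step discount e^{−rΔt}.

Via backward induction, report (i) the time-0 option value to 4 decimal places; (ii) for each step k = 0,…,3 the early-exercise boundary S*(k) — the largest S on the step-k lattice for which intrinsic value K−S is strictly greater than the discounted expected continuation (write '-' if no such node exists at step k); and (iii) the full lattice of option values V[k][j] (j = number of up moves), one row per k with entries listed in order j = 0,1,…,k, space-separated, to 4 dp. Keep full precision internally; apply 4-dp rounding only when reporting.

Δt=0.39975  u=1.26356  d=0.79141  q=0.48109  discount=0.98178
step 4 (expiry): payoffs max(K−S,0) = 49.7433 29.6580 0.0000 0.0000 0.0000
step 3: (k=3,j=0): S=42.5400, (K−S)⁺=40.8700, hold=39.3502 ⇒ V=40.8700 exercise | (k=3,j=1): S=67.9191, (K−S)⁺=15.4909, hold=15.1095 ⇒ V=15.4909 exercise | (k=3,j=2): S=108.4390, (K−S)⁺=0.0000, hold=0.0000 ⇒ V=0.0000 continue | (k=3,j=3): S=173.1327, (K−S)⁺=0.0000, hold=0.0000 ⇒ V=0.0000 continue  boundary S*=67.9191
step 2: (k=2,j=0): S=53.7520, (K−S)⁺=29.6580, hold=28.1382 ⇒ V=29.6580 exercise | (k=2,j=1): S=85.8200, (K−S)⁺=0.0000, hold=7.8920 ⇒ V=7.8920 continue | (k=2,j=2): S=137.0195, (K−S)⁺=0.0000, hold=0.0000 ⇒ V=0.0000 continue  boundary S*=53.7520
step 1: (k=1,j=0): S=67.9191, (K−S)⁺=15.4909, hold=18.8370 ⇒ V=18.8370 continue | (k=1,j=1): S=108.4390, (K−S)⁺=0.0000, hold=4.0206 ⇒ V=4.0206 continue  boundary S*=-
step 0: (k=0,j=0): S=85.8200, (K−S)⁺=0.0000, hold=11.4957 ⇒ V=11.4957 continue  boundary S*=-

price = 11.4957
boundary = - - 53.7520 67.9191
tree:
11.4957
18.8370 4.0206
29.6580 7.8920 0.0000
40.8700 15.4909 0.0000 0.0000
49.7433 29.6580 0.0000 0.0000 0.0000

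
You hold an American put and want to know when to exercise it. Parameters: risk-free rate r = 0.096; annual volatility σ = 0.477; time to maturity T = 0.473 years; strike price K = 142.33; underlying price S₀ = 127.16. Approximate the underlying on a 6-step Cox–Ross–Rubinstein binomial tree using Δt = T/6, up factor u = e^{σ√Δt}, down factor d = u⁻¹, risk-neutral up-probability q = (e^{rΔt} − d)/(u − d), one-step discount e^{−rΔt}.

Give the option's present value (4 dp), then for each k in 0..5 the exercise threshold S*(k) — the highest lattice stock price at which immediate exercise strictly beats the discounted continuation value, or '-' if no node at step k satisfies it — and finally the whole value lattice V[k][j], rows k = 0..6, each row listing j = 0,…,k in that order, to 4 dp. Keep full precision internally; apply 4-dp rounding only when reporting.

price = 23.6649
boundary = - - 97.2796 85.0858 97.2796 111.2208
tree:
23.6649
33.2738 14.2191
45.0504 21.7626 6.7366
57.2442 32.0799 11.5645 1.9116
67.9095 45.0504 19.3316 3.8130 0.0000
77.2379 57.2442 31.1092 7.6054 0.0000 0.0000
85.3970 67.9095 45.0504 15.1700 0.0000 0.0000 0.0000

Δt=0.07883, u=1.14331, d=0.87465, q=0.49484, disc=e^(-rΔt)=0.99246
k=6 terminal: V=max(K-S,0) → 85.3970 67.9095 45.0504 15.1700 0.0000 0.0000 0.0000
k=5: j=0 S=65.0921 intr=77.2379 cont=76.1648 V=77.2379[EX]; j=1 S=85.0858 intr=57.2442 cont=56.1711 V=57.2442[EX]; j=2 S=111.2208 intr=31.1092 cont=30.0361 V=31.1092[EX]; j=3 S=145.3834 intr=0.0000 cont=7.6054 V=7.6054[hold]; j=4 S=190.0395 intr=0.0000 cont=0.0000 V=0.0000[hold]; j=5 S=248.4121 intr=0.0000 cont=0.0000 V=0.0000[hold]  S*(5)=111.2208
k=4: j=0 S=74.4205 intr=67.9095 cont=66.8364 V=67.9095[EX]; j=1 S=97.2796 intr=45.0504 cont=43.9773 V=45.0504[EX]; j=2 S=127.1600 intr=15.1700 cont=19.3316 V=19.3316[hold]; j=3 S=166.2185 intr=0.0000 cont=3.8130 V=3.8130[hold]; j=4 S=217.2743 intr=0.0000 cont=0.0000 V=0.0000[hold]  S*(4)=97.2796
k=3: j=0 S=85.0858 intr=57.2442 cont=56.1711 V=57.2442[EX]; j=1 S=111.2208 intr=31.1092 cont=32.0799 V=32.0799[hold]; j=2 S=145.3834 intr=0.0000 cont=11.5645 V=11.5645[hold]; j=3 S=190.0395 intr=0.0000 cont=1.9116 V=1.9116[hold]  S*(3)=85.0858
k=2: j=0 S=97.2796 intr=45.0504 cont=44.4541 V=45.0504[EX]; j=1 S=127.1600 intr=15.1700 cont=21.7626 V=21.7626[hold]; j=2 S=166.2185 intr=0.0000 cont=6.7366 V=6.7366[hold]  S*(2)=97.2796
k=1: j=0 S=111.2208 intr=31.1092 cont=33.2738 V=33.2738[hold]; j=1 S=145.3834 intr=0.0000 cont=14.2191 V=14.2191[hold]  S*(1)=-
k=0: j=0 S=127.1600 intr=15.1700 cont=23.6649 V=23.6649[hold]  S*(0)=-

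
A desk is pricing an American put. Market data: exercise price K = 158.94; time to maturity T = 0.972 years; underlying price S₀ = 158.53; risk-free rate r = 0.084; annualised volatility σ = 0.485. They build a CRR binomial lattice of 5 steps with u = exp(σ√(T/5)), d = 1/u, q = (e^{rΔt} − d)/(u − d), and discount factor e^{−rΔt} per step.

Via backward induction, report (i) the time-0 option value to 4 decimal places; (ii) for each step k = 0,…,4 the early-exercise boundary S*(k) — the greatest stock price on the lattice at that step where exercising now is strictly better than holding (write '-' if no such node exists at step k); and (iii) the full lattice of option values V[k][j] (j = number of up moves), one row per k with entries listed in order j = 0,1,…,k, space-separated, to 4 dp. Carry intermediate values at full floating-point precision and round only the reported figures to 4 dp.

Δt=0.19440, u=1.23843, d=0.80748, q=0.48495, disc=e^(-rΔt)=0.98380
k=5 terminal: V=max(K-S,0) → 104.5195 75.4754 30.9306 0.0000 0.0000 0.0000
k=4: j=0 S=67.3958 intr=91.5442 cont=88.9699 V=91.5442[EX]; j=1 S=103.3646 intr=55.5754 cont=53.0010 V=55.5754[EX]; j=2 S=158.5300 intr=0.4100 cont=15.6729 V=15.6729[hold]; j=3 S=243.1369 intr=0.0000 cont=0.0000 V=0.0000[hold]; j=4 S=372.8983 intr=0.0000 cont=0.0000 V=0.0000[hold]  S*(4)=103.3646
k=3: j=0 S=83.4646 intr=75.4754 cont=72.9011 V=75.4754[EX]; j=1 S=128.0094 intr=30.9306 cont=35.6381 V=35.6381[hold]; j=2 S=196.3275 intr=0.0000 cont=7.9416 V=7.9416[hold]; j=3 S=301.1069 intr=0.0000 cont=0.0000 V=0.0000[hold]  S*(3)=83.4646
k=2: j=0 S=103.3646 intr=55.5754 cont=55.2469 V=55.5754[EX]; j=1 S=158.5300 intr=0.4100 cont=21.8471 V=21.8471[hold]; j=2 S=243.1369 intr=0.0000 cont=4.0241 V=4.0241[hold]  S*(2)=103.3646
k=1: j=0 S=128.0094 intr=30.9306 cont=38.5838 V=38.5838[hold]; j=1 S=196.3275 intr=0.0000 cont=12.9901 V=12.9901[hold]  S*(1)=-
k=0: j=0 S=158.5300 intr=0.4100 cont=25.7483 V=25.7483[hold]  S*(0)=-

price = 25.7483
boundary = - - 103.3646 83.4646 103.3646
tree:
25.7483
38.5838 12.9901
55.5754 21.8471 4.0241
75.4754 35.6381 7.9416 0.0000
91.5442 55.5754 15.6729 0.0000 0.0000
104.5195 75.4754 30.9306 0.0000 0.0000 0.0000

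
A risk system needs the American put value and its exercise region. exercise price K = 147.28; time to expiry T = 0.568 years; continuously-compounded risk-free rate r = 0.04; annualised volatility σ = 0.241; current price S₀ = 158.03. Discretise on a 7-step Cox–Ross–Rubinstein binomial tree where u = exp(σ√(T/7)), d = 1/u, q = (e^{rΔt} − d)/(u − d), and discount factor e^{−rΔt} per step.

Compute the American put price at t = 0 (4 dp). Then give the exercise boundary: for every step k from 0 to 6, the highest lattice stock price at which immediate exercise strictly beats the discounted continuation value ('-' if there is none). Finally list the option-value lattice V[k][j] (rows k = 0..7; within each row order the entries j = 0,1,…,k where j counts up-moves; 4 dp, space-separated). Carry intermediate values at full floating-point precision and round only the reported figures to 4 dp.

params: Δt=0.08114 u=1.07106 d=0.93365 q=0.50650 e^(-rΔt)=0.99676
t_7 payoffs: 49.5476 35.1641 18.6636 0.0000 0.0000 0.0000 0.0000 0.0000
t_6: node(6,0) S=104.6774 payoff=42.6026 vs cont=42.1253 → 42.6026 [stop]  node(6,1) S=120.0831 payoff=27.1969 vs cont=26.7197 → 27.1969 [stop]  node(6,2) S=137.7560 payoff=9.5240 vs cont=9.1806 → 9.5240 [stop]  node(6,3) S=158.0300 payoff=0.0000 vs cont=0.0000 → 0.0000 [wait]  node(6,4) S=181.2877 payoff=0.0000 vs cont=0.0000 → 0.0000 [wait]  node(6,5) S=207.9684 payoff=0.0000 vs cont=0.0000 → 0.0000 [wait]  node(6,6) S=238.5757 payoff=0.0000 vs cont=0.0000 → 0.0000 [wait]  ⇒ S*(6)=137.7560
t_5: node(5,0) S=112.1159 payoff=35.1641 vs cont=34.6868 → 35.1641 [stop]  node(5,1) S=128.6164 payoff=18.6636 vs cont=18.1864 → 18.6636 [stop]  node(5,2) S=147.5452 payoff=0.0000 vs cont=4.6848 → 4.6848 [wait]  node(5,3) S=169.2599 payoff=0.0000 vs cont=0.0000 → 0.0000 [wait]  node(5,4) S=194.1703 payoff=0.0000 vs cont=0.0000 → 0.0000 [wait]  node(5,5) S=222.7469 payoff=0.0000 vs cont=0.0000 → 0.0000 [wait]  ⇒ S*(5)=128.6164
t_4: node(4,0) S=120.0831 payoff=27.1969 vs cont=26.7197 → 27.1969 [stop]  node(4,1) S=137.7560 payoff=9.5240 vs cont=11.5458 → 11.5458 [wait]  node(4,2) S=158.0300 payoff=0.0000 vs cont=2.3044 → 2.3044 [wait]  node(4,3) S=181.2877 payoff=0.0000 vs cont=0.0000 → 0.0000 [wait]  node(4,4) S=207.9684 payoff=0.0000 vs cont=0.0000 → 0.0000 [wait]  ⇒ S*(4)=120.0831
t_3: node(3,0) S=128.6164 payoff=18.6636 vs cont=19.2071 → 19.2071 [wait]  node(3,1) S=147.5452 payoff=0.0000 vs cont=6.8428 → 6.8428 [wait]  node(3,2) S=169.2599 payoff=0.0000 vs cont=1.1335 → 1.1335 [wait]  node(3,3) S=194.1703 payoff=0.0000 vs cont=0.0000 → 0.0000 [wait]  ⇒ S*(3)=-
t_2: node(2,0) S=137.7560 payoff=9.5240 vs cont=12.9026 → 12.9026 [wait]  node(2,1) S=158.0300 payoff=0.0000 vs cont=3.9382 → 3.9382 [wait]  node(2,2) S=181.2877 payoff=0.0000 vs cont=0.5576 → 0.5576 [wait]  ⇒ S*(2)=-
t_1: node(1,0) S=147.5452 payoff=0.0000 vs cont=8.3350 → 8.3350 [wait]  node(1,1) S=169.2599 payoff=0.0000 vs cont=2.2187 → 2.2187 [wait]  ⇒ S*(1)=-
t_0: node(0,0) S=158.0300 payoff=0.0000 vs cont=5.2201 → 5.2201 [wait]  ⇒ S*(0)=-

price = 5.2201
boundary = - - - - 120.0831 128.6164 137.7560
tree:
5.2201
8.3350 2.2187
12.9026 3.9382 0.5576
19.2071 6.8428 1.1335 0.0000
27.1969 11.5458 2.3044 0.0000 0.0000
35.1641 18.6636 4.6848 0.0000 0.0000 0.0000
42.6026 27.1969 9.5240 0.0000 0.0000 0.0000 0.0000
49.5476 35.1641 18.6636 0.0000 0.0000 0.0000 0.0000 0.0000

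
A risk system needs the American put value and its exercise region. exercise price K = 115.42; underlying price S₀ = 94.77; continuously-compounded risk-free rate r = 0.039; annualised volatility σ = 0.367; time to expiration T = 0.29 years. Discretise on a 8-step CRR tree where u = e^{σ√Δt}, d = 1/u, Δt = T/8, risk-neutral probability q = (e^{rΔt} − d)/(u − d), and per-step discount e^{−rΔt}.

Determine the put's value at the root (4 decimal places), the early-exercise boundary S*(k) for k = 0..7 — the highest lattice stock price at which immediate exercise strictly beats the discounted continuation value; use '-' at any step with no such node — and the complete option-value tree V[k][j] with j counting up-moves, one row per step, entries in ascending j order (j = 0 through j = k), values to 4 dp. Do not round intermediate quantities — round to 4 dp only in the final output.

price = 21.7895
boundary = - - 82.4097 88.3740 82.4097 88.3740 94.7700 101.6289
tree:
21.7895
27.2196 16.2600
33.0103 21.3345 11.0809
38.5721 27.0460 15.5139 6.5474
43.7585 33.0103 20.9283 9.9826 3.0285
48.5949 38.5721 27.0460 14.6883 5.1652 0.8369
53.1048 43.7585 33.0103 20.6500 8.5911 1.6519 0.0000
57.3105 48.5949 38.5721 27.0460 13.7911 3.2606 0.0000 0.0000
61.2322 53.1048 43.7585 33.0103 20.6500 6.4359 0.0000 0.0000 0.0000

Δt=0.03625, u=1.07237, d=0.93251, q=0.49265, disc=e^(-rΔt)=0.99859
k=8 terminal: V=max(K-S,0) → 61.2322 53.1048 43.7585 33.0103 20.6500 6.4359 0.0000 0.0000 0.0000
k=7: j=0 S=58.1095 intr=57.3105 cont=57.1474 V=57.3105[EX]; j=1 S=66.8251 intr=48.5949 cont=48.4318 V=48.5949[EX]; j=2 S=76.8479 intr=38.5721 cont=38.4090 V=38.5721[EX]; j=3 S=88.3740 intr=27.0460 cont=26.8829 V=27.0460[EX]; j=4 S=101.6289 intr=13.7911 cont=13.6281 V=13.7911[EX]; j=5 S=116.8717 intr=0.0000 cont=3.2606 V=3.2606[hold]; j=6 S=134.4008 intr=0.0000 cont=0.0000 V=0.0000[hold]; j=7 S=154.5590 intr=0.0000 cont=0.0000 V=0.0000[hold]  S*(7)=101.6289
k=6: j=0 S=62.3152 intr=53.1048 cont=52.9418 V=53.1048[EX]; j=1 S=71.6615 intr=43.7585 cont=43.5954 V=43.7585[EX]; j=2 S=82.4097 intr=33.0103 cont=32.8472 V=33.0103[EX]; j=3 S=94.7700 intr=20.6500 cont=20.4869 V=20.6500[EX]; j=4 S=108.9841 intr=6.4359 cont=8.5911 V=8.5911[hold]; j=5 S=125.3302 intr=0.0000 cont=1.6519 V=1.6519[hold]; j=6 S=144.1279 intr=0.0000 cont=0.0000 V=0.0000[hold]  S*(6)=94.7700
k=5: j=0 S=66.8251 intr=48.5949 cont=48.4318 V=48.5949[EX]; j=1 S=76.8479 intr=38.5721 cont=38.4090 V=38.5721[EX]; j=2 S=88.3740 intr=27.0460 cont=26.8829 V=27.0460[EX]; j=3 S=101.6289 intr=13.7911 cont=14.6883 V=14.6883[hold]; j=4 S=116.8717 intr=0.0000 cont=5.1652 V=5.1652[hold]; j=5 S=134.4008 intr=0.0000 cont=0.8369 V=0.8369[hold]  S*(5)=88.3740
k=4: j=0 S=71.6615 intr=43.7585 cont=43.5954 V=43.7585[EX]; j=1 S=82.4097 intr=33.0103 cont=32.8472 V=33.0103[EX]; j=2 S=94.7700 intr=20.6500 cont=20.9283 V=20.9283[hold]; j=3 S=108.9841 intr=6.4359 cont=9.9826 V=9.9826[hold]; j=4 S=125.3302 intr=0.0000 cont=3.0285 V=3.0285[hold]  S*(4)=82.4097
k=3: j=0 S=76.8479 intr=38.5721 cont=38.4090 V=38.5721[EX]; j=1 S=88.3740 intr=27.0460 cont=27.0198 V=27.0460[EX]; j=2 S=101.6289 intr=13.7911 cont=15.5139 V=15.5139[hold]; j=3 S=116.8717 intr=0.0000 cont=6.5474 V=6.5474[hold]  S*(3)=88.3740
k=2: j=0 S=82.4097 intr=33.0103 cont=32.8472 V=33.0103[EX]; j=1 S=94.7700 intr=20.6500 cont=21.3345 V=21.3345[hold]; j=2 S=108.9841 intr=6.4359 cont=11.0809 V=11.0809[hold]  S*(2)=82.4097
k=1: j=0 S=88.3740 intr=27.0460 cont=27.2196 V=27.2196[hold]; j=1 S=101.6289 intr=13.7911 cont=16.2600 V=16.2600[hold]  S*(1)=-
k=0: j=0 S=94.7700 intr=20.6500 cont=21.7895 V=21.7895[hold]  S*(0)=-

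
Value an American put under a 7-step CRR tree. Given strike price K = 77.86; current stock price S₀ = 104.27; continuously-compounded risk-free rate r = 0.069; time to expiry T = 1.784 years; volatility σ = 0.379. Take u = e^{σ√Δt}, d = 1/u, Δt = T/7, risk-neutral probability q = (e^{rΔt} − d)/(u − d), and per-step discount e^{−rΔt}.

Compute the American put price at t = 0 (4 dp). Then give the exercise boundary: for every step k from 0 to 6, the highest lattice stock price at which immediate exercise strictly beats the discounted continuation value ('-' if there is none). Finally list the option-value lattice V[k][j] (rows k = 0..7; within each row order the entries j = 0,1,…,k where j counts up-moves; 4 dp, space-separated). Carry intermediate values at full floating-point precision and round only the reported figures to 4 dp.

price = 5.2772
boundary = - - - - 48.5045 58.7322 48.5045
tree:
5.2772
8.5030 2.2184
13.3292 3.9482 0.5563
20.1992 6.8894 1.1287 0.0000
29.3555 11.7028 2.2901 0.0000 0.0000
37.8022 19.1278 4.6464 0.0000 0.0000 0.0000
44.7779 29.3555 9.4274 0.0000 0.0000 0.0000 0.0000
50.5389 37.8022 19.1278 0.0000 0.0000 0.0000 0.0000 0.0000

params: Δt=0.25486 u=1.21086 d=0.82586 q=0.49839 e^(-rΔt)=0.98257
t_7 payoffs: 50.5389 37.8022 19.1278 0.0000 0.0000 0.0000 0.0000 0.0000
t_6: node(6,0) S=33.0821 payoff=44.7779 vs cont=43.4207 → 44.7779 [stop]  node(6,1) S=48.5045 payoff=29.3555 vs cont=27.9983 → 29.3555 [stop]  node(6,2) S=71.1165 payoff=6.7435 vs cont=9.4274 → 9.4274 [wait]  node(6,3) S=104.2700 payoff=0.0000 vs cont=0.0000 → 0.0000 [wait]  node(6,4) S=152.8791 payoff=0.0000 vs cont=0.0000 → 0.0000 [wait]  node(6,5) S=224.1492 payoff=0.0000 vs cont=0.0000 → 0.0000 [wait]  node(6,6) S=328.6442 payoff=0.0000 vs cont=0.0000 → 0.0000 [wait]  ⇒ S*(6)=48.5045
t_5: node(5,0) S=40.0578 payoff=37.8022 vs cont=36.4450 → 37.8022 [stop]  node(5,1) S=58.7322 payoff=19.1278 vs cont=19.0850 → 19.1278 [stop]  node(5,2) S=86.1123 payoff=0.0000 vs cont=4.6464 → 4.6464 [wait]  node(5,3) S=126.2565 payoff=0.0000 vs cont=0.0000 → 0.0000 [wait]  node(5,4) S=185.1155 payoff=0.0000 vs cont=0.0000 → 0.0000 [wait]  node(5,5) S=271.4136 payoff=0.0000 vs cont=0.0000 → 0.0000 [wait]  ⇒ S*(5)=58.7322
t_4: node(4,0) S=48.5045 payoff=29.3555 vs cont=27.9983 → 29.3555 [stop]  node(4,1) S=71.1165 payoff=6.7435 vs cont=11.7028 → 11.7028 [wait]  node(4,2) S=104.2700 payoff=0.0000 vs cont=2.2901 → 2.2901 [wait]  node(4,3) S=152.8791 payoff=0.0000 vs cont=0.0000 → 0.0000 [wait]  node(4,4) S=224.1492 payoff=0.0000 vs cont=0.0000 → 0.0000 [wait]  ⇒ S*(4)=48.5045
t_3: node(3,0) S=58.7322 payoff=19.1278 vs cont=20.1992 → 20.1992 [wait]  node(3,1) S=86.1123 payoff=0.0000 vs cont=6.8894 → 6.8894 [wait]  node(3,2) S=126.2565 payoff=0.0000 vs cont=1.1287 → 1.1287 [wait]  node(3,3) S=185.1155 payoff=0.0000 vs cont=0.0000 → 0.0000 [wait]  ⇒ S*(3)=-
t_2: node(2,0) S=71.1165 payoff=6.7435 vs cont=13.3292 → 13.3292 [wait]  node(2,1) S=104.2700 payoff=0.0000 vs cont=3.9482 → 3.9482 [wait]  node(2,2) S=152.8791 payoff=0.0000 vs cont=0.5563 → 0.5563 [wait]  ⇒ S*(2)=-
t_1: node(1,0) S=86.1123 payoff=0.0000 vs cont=8.5030 → 8.5030 [wait]  node(1,1) S=126.2565 payoff=0.0000 vs cont=2.2184 → 2.2184 [wait]  ⇒ S*(1)=-
t_0: node(0,0) S=104.2700 payoff=0.0000 vs cont=5.2772 → 5.2772 [wait]  ⇒ S*(0)=-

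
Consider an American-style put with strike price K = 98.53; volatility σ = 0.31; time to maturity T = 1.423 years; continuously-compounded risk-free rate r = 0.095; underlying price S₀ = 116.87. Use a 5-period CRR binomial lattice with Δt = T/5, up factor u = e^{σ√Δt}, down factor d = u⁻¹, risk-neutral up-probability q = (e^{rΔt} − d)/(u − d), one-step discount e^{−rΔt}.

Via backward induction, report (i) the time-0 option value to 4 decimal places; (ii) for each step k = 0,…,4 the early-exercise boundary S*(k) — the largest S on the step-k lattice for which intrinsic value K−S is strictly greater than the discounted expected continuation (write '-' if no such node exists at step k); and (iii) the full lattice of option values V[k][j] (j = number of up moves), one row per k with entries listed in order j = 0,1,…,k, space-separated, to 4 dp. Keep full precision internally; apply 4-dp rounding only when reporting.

price = 4.4874
boundary = - - - 71.1597 83.9570
tree:
4.4874
8.5188 1.2975
15.6497 2.9057 0.0000
27.3703 6.5073 0.0000 0.0000
38.2170 14.5730 0.0000 0.0000 0.0000
47.4103 27.3703 0.0000 0.0000 0.0000 0.0000

params: Δt=0.28460 u=1.17984 d=0.84757 q=0.54123 e^(-rΔt)=0.97333
t_5 payoffs: 47.4103 27.3703 0.0000 0.0000 0.0000 0.0000
t_4: node(4,0) S=60.3130 payoff=38.2170 vs cont=35.5887 → 38.2170 [stop]  node(4,1) S=83.9570 payoff=14.5730 vs cont=12.2217 → 14.5730 [stop]  node(4,2) S=116.8700 payoff=0.0000 vs cont=0.0000 → 0.0000 [wait]  node(4,3) S=162.6856 payoff=0.0000 vs cont=0.0000 → 0.0000 [wait]  node(4,4) S=226.4618 payoff=0.0000 vs cont=0.0000 → 0.0000 [wait]  ⇒ S*(4)=83.9570
t_3: node(3,0) S=71.1597 payoff=27.3703 vs cont=24.7420 → 27.3703 [stop]  node(3,1) S=99.0558 payoff=0.0000 vs cont=6.5073 → 6.5073 [wait]  node(3,2) S=137.8879 payoff=0.0000 vs cont=0.0000 → 0.0000 [wait]  node(3,3) S=191.9429 payoff=0.0000 vs cont=0.0000 → 0.0000 [wait]  ⇒ S*(3)=71.1597
t_2: node(2,0) S=83.9570 payoff=14.5730 vs cont=15.6497 → 15.6497 [wait]  node(2,1) S=116.8700 payoff=0.0000 vs cont=2.9057 → 2.9057 [wait]  node(2,2) S=162.6856 payoff=0.0000 vs cont=0.0000 → 0.0000 [wait]  ⇒ S*(2)=-
t_1: node(1,0) S=99.0558 payoff=0.0000 vs cont=8.5188 → 8.5188 [wait]  node(1,1) S=137.8879 payoff=0.0000 vs cont=1.2975 → 1.2975 [wait]  ⇒ S*(1)=-
t_0: node(0,0) S=116.8700 payoff=0.0000 vs cont=4.4874 → 4.4874 [wait]  ⇒ S*(0)=-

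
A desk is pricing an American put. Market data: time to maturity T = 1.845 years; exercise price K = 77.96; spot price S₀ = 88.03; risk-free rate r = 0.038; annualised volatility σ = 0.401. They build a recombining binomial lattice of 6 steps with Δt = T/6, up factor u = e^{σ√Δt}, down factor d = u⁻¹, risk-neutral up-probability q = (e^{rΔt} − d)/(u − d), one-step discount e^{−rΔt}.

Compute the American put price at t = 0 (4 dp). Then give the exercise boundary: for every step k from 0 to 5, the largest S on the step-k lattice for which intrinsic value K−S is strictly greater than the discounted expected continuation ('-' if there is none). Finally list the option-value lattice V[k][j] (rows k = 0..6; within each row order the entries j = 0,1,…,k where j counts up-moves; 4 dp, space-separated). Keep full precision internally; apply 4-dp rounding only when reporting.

price = 11.2549
boundary = - - - 45.1767 36.1695 45.1767
tree:
11.2549
16.6684 5.4520
23.8703 8.9907 1.6111
32.7833 14.4495 3.0805 0.0000
41.7905 22.3868 5.8900 0.0000 0.0000
49.0019 32.7833 11.2619 0.0000 0.0000 0.0000
54.7754 41.7905 21.5330 0.0000 0.0000 0.0000 0.0000

Δt=0.30750, u=1.24903, d=0.80062, q=0.47085, disc=e^(-rΔt)=0.98838
k=6 terminal: V=max(K-S,0) → 54.7754 41.7905 21.5330 0.0000 0.0000 0.0000 0.0000
k=5: j=0 S=28.9581 intr=49.0019 cont=48.0962 V=49.0019[EX]; j=1 S=45.1767 intr=32.7833 cont=31.8776 V=32.7833[EX]; j=2 S=70.4788 intr=7.4812 cont=11.2619 V=11.2619[hold]; j=3 S=109.9519 intr=0.0000 cont=0.0000 V=0.0000[hold]; j=4 S=171.5326 intr=0.0000 cont=0.0000 V=0.0000[hold]; j=5 S=267.6028 intr=0.0000 cont=0.0000 V=0.0000[hold]  S*(5)=45.1767
k=4: j=0 S=36.1695 intr=41.7905 cont=40.8848 V=41.7905[EX]; j=1 S=56.4270 intr=21.5330 cont=22.3868 V=22.3868[hold]; j=2 S=88.0300 intr=0.0000 cont=5.8900 V=5.8900[hold]; j=3 S=137.3329 intr=0.0000 cont=0.0000 V=0.0000[hold]; j=4 S=214.2490 intr=0.0000 cont=0.0000 V=0.0000[hold]  S*(4)=36.1695
k=3: j=0 S=45.1767 intr=32.7833 cont=32.2750 V=32.7833[EX]; j=1 S=70.4788 intr=7.4812 cont=14.4495 V=14.4495[hold]; j=2 S=109.9519 intr=0.0000 cont=3.0805 V=3.0805[hold]; j=3 S=171.5326 intr=0.0000 cont=0.0000 V=0.0000[hold]  S*(3)=45.1767
k=2: j=0 S=56.4270 intr=21.5330 cont=23.8703 V=23.8703[hold]; j=1 S=88.0300 intr=0.0000 cont=8.9907 V=8.9907[hold]; j=2 S=137.3329 intr=0.0000 cont=1.6111 V=1.6111[hold]  S*(2)=-
k=1: j=0 S=70.4788 intr=7.4812 cont=16.6684 V=16.6684[hold]; j=1 S=109.9519 intr=0.0000 cont=5.4520 V=5.4520[hold]  S*(1)=-
k=0: j=0 S=88.0300 intr=0.0000 cont=11.2549 V=11.2549[hold]  S*(0)=-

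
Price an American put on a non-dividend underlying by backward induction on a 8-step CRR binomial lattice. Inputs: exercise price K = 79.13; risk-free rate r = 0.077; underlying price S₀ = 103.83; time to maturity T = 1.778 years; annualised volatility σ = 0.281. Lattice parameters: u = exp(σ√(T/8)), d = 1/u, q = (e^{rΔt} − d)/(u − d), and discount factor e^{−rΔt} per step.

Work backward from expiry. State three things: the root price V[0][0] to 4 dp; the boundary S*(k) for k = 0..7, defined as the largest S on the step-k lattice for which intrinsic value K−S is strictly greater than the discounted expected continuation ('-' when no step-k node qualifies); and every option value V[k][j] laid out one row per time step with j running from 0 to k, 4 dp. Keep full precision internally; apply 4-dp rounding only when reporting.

price = 2.3232
boundary = - - - - 61.1215 53.5379 61.1215 69.7792
tree:
2.3232
4.0531 0.8760
6.8940 1.6845 0.1929
11.3635 3.1841 0.4193 0.0000
18.0085 5.8841 0.9112 0.0000 0.0000
25.5921 10.5368 1.9801 0.0000 0.0000 0.0000
32.2347 18.0085 4.3030 0.0000 0.0000 0.0000 0.0000
38.0532 25.5921 9.3508 0.0000 0.0000 0.0000 0.0000 0.0000
43.1497 32.2347 18.0085 0.0000 0.0000 0.0000 0.0000 0.0000 0.0000

params: Δt=0.22225 u=1.14165 d=0.87593 q=0.53189 e^(-rΔt)=0.98303
t_8 payoffs: 43.1497 32.2347 18.0085 0.0000 0.0000 0.0000 0.0000 0.0000 0.0000
t_7: node(7,0) S=41.0768 payoff=38.0532 vs cont=36.7105 → 38.0532 [stop]  node(7,1) S=53.5379 payoff=25.5921 vs cont=24.2494 → 25.5921 [stop]  node(7,2) S=69.7792 payoff=9.3508 vs cont=8.2870 → 9.3508 [stop]  node(7,3) S=90.9475 payoff=0.0000 vs cont=0.0000 → 0.0000 [wait]  node(7,4) S=118.5373 payoff=0.0000 vs cont=0.0000 → 0.0000 [wait]  node(7,5) S=154.4969 payoff=0.0000 vs cont=0.0000 → 0.0000 [wait]  node(7,6) S=201.3651 payoff=0.0000 vs cont=0.0000 → 0.0000 [wait]  node(7,7) S=262.4513 payoff=0.0000 vs cont=0.0000 → 0.0000 [wait]  ⇒ S*(7)=69.7792
t_6: node(6,0) S=46.8953 payoff=32.2347 vs cont=30.8921 → 32.2347 [stop]  node(6,1) S=61.1215 payoff=18.0085 vs cont=16.6659 → 18.0085 [stop]  node(6,2) S=79.6633 payoff=0.0000 vs cont=4.3030 → 4.3030 [wait]  node(6,3) S=103.8300 payoff=0.0000 vs cont=0.0000 → 0.0000 [wait]  node(6,4) S=135.3279 payoff=0.0000 vs cont=0.0000 → 0.0000 [wait]  node(6,5) S=176.3811 payoff=0.0000 vs cont=0.0000 → 0.0000 [wait]  node(6,6) S=229.8881 payoff=0.0000 vs cont=0.0000 → 0.0000 [wait]  ⇒ S*(6)=61.1215
t_5: node(5,0) S=53.5379 payoff=25.5921 vs cont=24.2494 → 25.5921 [stop]  node(5,1) S=69.7792 payoff=9.3508 vs cont=10.5368 → 10.5368 [wait]  node(5,2) S=90.9475 payoff=0.0000 vs cont=1.9801 → 1.9801 [wait]  node(5,3) S=118.5373 payoff=0.0000 vs cont=0.0000 → 0.0000 [wait]  node(5,4) S=154.4969 payoff=0.0000 vs cont=0.0000 → 0.0000 [wait]  node(5,5) S=201.3651 payoff=0.0000 vs cont=0.0000 → 0.0000 [wait]  ⇒ S*(5)=53.5379
t_4: node(4,0) S=61.1215 payoff=18.0085 vs cont=17.2860 → 18.0085 [stop]  node(4,1) S=79.6633 payoff=0.0000 vs cont=5.8841 → 5.8841 [wait]  node(4,2) S=103.8300 payoff=0.0000 vs cont=0.9112 → 0.9112 [wait]  node(4,3) S=135.3279 payoff=0.0000 vs cont=0.0000 → 0.0000 [wait]  node(4,4) S=176.3811 payoff=0.0000 vs cont=0.0000 → 0.0000 [wait]  ⇒ S*(4)=61.1215
t_3: node(3,0) S=69.7792 payoff=9.3508 vs cont=11.3635 → 11.3635 [wait]  node(3,1) S=90.9475 payoff=0.0000 vs cont=3.1841 → 3.1841 [wait]  node(3,2) S=118.5373 payoff=0.0000 vs cont=0.4193 → 0.4193 [wait]  node(3,3) S=154.4969 payoff=0.0000 vs cont=0.0000 → 0.0000 [wait]  ⇒ S*(3)=-
t_2: node(2,0) S=79.6633 payoff=0.0000 vs cont=6.8940 → 6.8940 [wait]  node(2,1) S=103.8300 payoff=0.0000 vs cont=1.6845 → 1.6845 [wait]  node(2,2) S=135.3279 payoff=0.0000 vs cont=0.1929 → 0.1929 [wait]  ⇒ S*(2)=-
t_1: node(1,0) S=90.9475 payoff=0.0000 vs cont=4.0531 → 4.0531 [wait]  node(1,1) S=118.5373 payoff=0.0000 vs cont=0.8760 → 0.8760 [wait]  ⇒ S*(1)=-
t_0: node(0,0) S=103.8300 payoff=0.0000 vs cont=2.3232 → 2.3232 [wait]  ⇒ S*(0)=-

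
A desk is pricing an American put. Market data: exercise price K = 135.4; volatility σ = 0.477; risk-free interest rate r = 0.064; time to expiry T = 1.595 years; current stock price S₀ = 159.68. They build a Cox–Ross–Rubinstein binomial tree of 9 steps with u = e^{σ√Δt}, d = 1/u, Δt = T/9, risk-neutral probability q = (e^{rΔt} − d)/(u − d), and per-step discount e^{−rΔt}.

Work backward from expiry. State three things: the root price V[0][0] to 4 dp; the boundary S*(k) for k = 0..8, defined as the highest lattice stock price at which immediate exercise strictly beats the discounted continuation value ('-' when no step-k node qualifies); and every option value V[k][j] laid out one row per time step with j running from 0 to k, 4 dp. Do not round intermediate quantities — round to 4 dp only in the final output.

price = 18.7814
boundary = - - - - 71.5178 58.5066 71.5178 87.4225 106.8642
tree:
18.7814
26.6667 10.6244
36.8506 16.1896 4.8047
49.3701 24.0675 7.9789 1.4555
63.8822 34.7113 13.0263 2.6612 0.1744
76.8934 48.2131 20.8052 4.8483 0.3380 0.0000
87.5374 63.8822 32.2641 8.7967 0.6552 0.0000 0.0000
96.2450 76.8934 47.9775 15.8863 1.2698 0.0000 0.0000 0.0000
103.3685 87.5374 63.8822 28.5358 2.4612 0.0000 0.0000 0.0000 0.0000
109.1959 96.2450 76.8934 47.9775 4.7705 0.0000 0.0000 0.0000 0.0000 0.0000

Δt=0.17722  u=1.22239  d=0.81807  q=0.47818  discount=0.98872
step 9 (expiry): payoffs max(K−S,0) = 109.1959 96.2450 76.8934 47.9775 4.7705 0.0000 0.0000 0.0000 0.0000 0.0000
step 8: (k=8,j=0): S=32.0315, (K−S)⁺=103.3685, hold=101.8414 ⇒ V=103.3685 exercise | (k=8,j=1): S=47.8626, (K−S)⁺=87.5374, hold=86.0104 ⇒ V=87.5374 exercise | (k=8,j=2): S=71.5178, (K−S)⁺=63.8822, hold=62.3551 ⇒ V=63.8822 exercise | (k=8,j=3): S=106.8642, (K−S)⁺=28.5358, hold=27.0087 ⇒ V=28.5358 exercise | (k=8,j=4): S=159.6800, (K−S)⁺=0.0000, hold=2.4612 ⇒ V=2.4612 continue | (k=8,j=5): S=238.5991, (K−S)⁺=0.0000, hold=0.0000 ⇒ V=0.0000 continue | (k=8,j=6): S=356.5225, (K−S)⁺=0.0000, hold=0.0000 ⇒ V=0.0000 continue | (k=8,j=7): S=532.7275, (K−S)⁺=0.0000, hold=0.0000 ⇒ V=0.0000 continue | (k=8,j=8): S=796.0187, (K−S)⁺=0.0000, hold=0.0000 ⇒ V=0.0000 continue  boundary S*=106.8642
step 7: (k=7,j=0): S=39.1550, (K−S)⁺=96.2450, hold=94.7180 ⇒ V=96.2450 exercise | (k=7,j=1): S=58.5066, (K−S)⁺=76.8934, hold=75.3663 ⇒ V=76.8934 exercise | (k=7,j=2): S=87.4225, (K−S)⁺=47.9775, hold=46.4504 ⇒ V=47.9775 exercise | (k=7,j=3): S=130.6295, (K−S)⁺=4.7705, hold=15.8863 ⇒ V=15.8863 continue | (k=7,j=4): S=195.1909, (K−S)⁺=0.0000, hold=1.2698 ⇒ V=1.2698 continue | (k=7,j=5): S=291.6606, (K−S)⁺=0.0000, hold=0.0000 ⇒ V=0.0000 continue | (k=7,j=6): S=435.8088, (K−S)⁺=0.0000, hold=0.0000 ⇒ V=0.0000 continue | (k=7,j=7): S=651.1997, (K−S)⁺=0.0000, hold=0.0000 ⇒ V=0.0000 continue  boundary S*=87.4225
step 6: (k=6,j=0): S=47.8626, (K−S)⁺=87.5374, hold=86.0104 ⇒ V=87.5374 exercise | (k=6,j=1): S=71.5178, (K−S)⁺=63.8822, hold=62.3551 ⇒ V=63.8822 exercise | (k=6,j=2): S=106.8642, (K−S)⁺=28.5358, hold=32.2641 ⇒ V=32.2641 continue | (k=6,j=3): S=159.6800, (K−S)⁺=0.0000, hold=8.7967 ⇒ V=8.7967 continue | (k=6,j=4): S=238.5991, (K−S)⁺=0.0000, hold=0.6552 ⇒ V=0.6552 continue | (k=6,j=5): S=356.5225, (K−S)⁺=0.0000, hold=0.0000 ⇒ V=0.0000 continue | (k=6,j=6): S=532.7275, (K−S)⁺=0.0000, hold=0.0000 ⇒ V=0.0000 continue  boundary S*=71.5178
step 5: (k=5,j=0): S=58.5066, (K−S)⁺=76.8934, hold=75.3663 ⇒ V=76.8934 exercise | (k=5,j=1): S=87.4225, (K−S)⁺=47.9775, hold=48.2131 ⇒ V=48.2131 continue | (k=5,j=2): S=130.6295, (K−S)⁺=4.7705, hold=20.8052 ⇒ V=20.8052 continue | (k=5,j=3): S=195.1909, (K−S)⁺=0.0000, hold=4.8483 ⇒ V=4.8483 continue | (k=5,j=4): S=291.6606, (K−S)⁺=0.0000, hold=0.3380 ⇒ V=0.3380 continue | (k=5,j=5): S=435.8088, (K−S)⁺=0.0000, hold=0.0000 ⇒ V=0.0000 continue  boundary S*=58.5066
step 4: (k=4,j=0): S=71.5178, (K−S)⁺=63.8822, hold=62.4666 ⇒ V=63.8822 exercise | (k=4,j=1): S=106.8642, (K−S)⁺=28.5358, hold=34.7113 ⇒ V=34.7113 continue | (k=4,j=2): S=159.6800, (K−S)⁺=0.0000, hold=13.0263 ⇒ V=13.0263 continue | (k=4,j=3): S=238.5991, (K−S)⁺=0.0000, hold=2.6612 ⇒ V=2.6612 continue | (k=4,j=4): S=356.5225, (K−S)⁺=0.0000, hold=0.1744 ⇒ V=0.1744 continue  boundary S*=71.5178
step 3: (k=3,j=0): S=87.4225, (K−S)⁺=47.9775, hold=49.3701 ⇒ V=49.3701 continue | (k=3,j=1): S=130.6295, (K−S)⁺=4.7705, hold=24.0675 ⇒ V=24.0675 continue | (k=3,j=2): S=195.1909, (K−S)⁺=0.0000, hold=7.9789 ⇒ V=7.9789 continue | (k=3,j=3): S=291.6606, (K−S)⁺=0.0000, hold=1.4555 ⇒ V=1.4555 continue  boundary S*=-
step 2: (k=2,j=0): S=106.8642, (K−S)⁺=28.5358, hold=36.8506 ⇒ V=36.8506 continue | (k=2,j=1): S=159.6800, (K−S)⁺=0.0000, hold=16.1896 ⇒ V=16.1896 continue | (k=2,j=2): S=238.5991, (K−S)⁺=0.0000, hold=4.8047 ⇒ V=4.8047 continue  boundary S*=-
step 1: (k=1,j=0): S=130.6295, (K−S)⁺=4.7705, hold=26.6667 ⇒ V=26.6667 continue | (k=1,j=1): S=195.1909, (K−S)⁺=0.0000, hold=10.6244 ⇒ V=10.6244 continue  boundary S*=-
step 0: (k=0,j=0): S=159.6800, (K−S)⁺=0.0000, hold=18.7814 ⇒ V=18.7814 continue  boundary S*=-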